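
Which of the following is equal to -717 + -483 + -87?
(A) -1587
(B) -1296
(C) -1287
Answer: C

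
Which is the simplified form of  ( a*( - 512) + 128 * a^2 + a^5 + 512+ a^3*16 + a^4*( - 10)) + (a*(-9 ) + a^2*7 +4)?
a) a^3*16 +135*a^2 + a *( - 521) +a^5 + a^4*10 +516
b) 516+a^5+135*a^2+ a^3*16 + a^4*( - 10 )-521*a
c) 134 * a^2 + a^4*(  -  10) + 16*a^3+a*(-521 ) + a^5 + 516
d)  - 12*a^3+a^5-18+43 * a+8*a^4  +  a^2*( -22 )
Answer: b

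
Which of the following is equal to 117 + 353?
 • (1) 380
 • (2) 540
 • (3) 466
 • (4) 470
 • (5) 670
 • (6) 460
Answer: 4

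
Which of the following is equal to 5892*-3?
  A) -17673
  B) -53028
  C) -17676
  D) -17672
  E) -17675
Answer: C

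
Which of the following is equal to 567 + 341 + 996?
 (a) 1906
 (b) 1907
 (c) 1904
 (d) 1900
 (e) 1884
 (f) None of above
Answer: c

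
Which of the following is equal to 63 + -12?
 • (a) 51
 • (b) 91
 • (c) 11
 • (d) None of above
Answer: a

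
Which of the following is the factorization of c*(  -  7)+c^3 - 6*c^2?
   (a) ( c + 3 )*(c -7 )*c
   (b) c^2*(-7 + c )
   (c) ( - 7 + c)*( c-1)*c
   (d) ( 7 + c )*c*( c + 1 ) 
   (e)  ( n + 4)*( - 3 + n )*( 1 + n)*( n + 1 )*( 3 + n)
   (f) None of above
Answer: f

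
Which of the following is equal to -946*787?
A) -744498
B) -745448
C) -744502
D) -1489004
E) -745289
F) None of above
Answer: C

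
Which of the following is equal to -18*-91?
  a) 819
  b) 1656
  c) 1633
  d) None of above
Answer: d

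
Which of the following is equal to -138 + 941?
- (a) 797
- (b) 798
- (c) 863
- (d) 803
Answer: d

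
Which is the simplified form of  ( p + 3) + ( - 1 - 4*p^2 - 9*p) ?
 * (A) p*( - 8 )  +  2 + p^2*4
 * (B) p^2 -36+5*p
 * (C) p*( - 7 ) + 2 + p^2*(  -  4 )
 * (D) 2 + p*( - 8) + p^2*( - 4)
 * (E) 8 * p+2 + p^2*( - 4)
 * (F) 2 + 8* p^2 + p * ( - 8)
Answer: D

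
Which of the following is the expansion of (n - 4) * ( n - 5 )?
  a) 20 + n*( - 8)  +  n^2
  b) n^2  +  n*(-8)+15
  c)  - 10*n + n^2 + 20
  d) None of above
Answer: d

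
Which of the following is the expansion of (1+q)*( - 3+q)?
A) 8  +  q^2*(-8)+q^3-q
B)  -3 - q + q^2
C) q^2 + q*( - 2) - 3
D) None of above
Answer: C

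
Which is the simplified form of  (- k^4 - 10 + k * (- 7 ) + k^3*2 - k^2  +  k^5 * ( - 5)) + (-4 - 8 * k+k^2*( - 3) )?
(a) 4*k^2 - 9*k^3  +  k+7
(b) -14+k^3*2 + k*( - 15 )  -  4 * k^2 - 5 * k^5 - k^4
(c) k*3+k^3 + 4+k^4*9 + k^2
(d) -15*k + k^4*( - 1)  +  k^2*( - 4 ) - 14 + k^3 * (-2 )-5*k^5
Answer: b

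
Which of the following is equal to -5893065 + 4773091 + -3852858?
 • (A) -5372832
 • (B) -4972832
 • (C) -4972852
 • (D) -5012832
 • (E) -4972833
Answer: B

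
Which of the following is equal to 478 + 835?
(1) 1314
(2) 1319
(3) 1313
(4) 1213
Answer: 3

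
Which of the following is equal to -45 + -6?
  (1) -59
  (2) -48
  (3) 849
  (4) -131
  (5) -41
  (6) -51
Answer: 6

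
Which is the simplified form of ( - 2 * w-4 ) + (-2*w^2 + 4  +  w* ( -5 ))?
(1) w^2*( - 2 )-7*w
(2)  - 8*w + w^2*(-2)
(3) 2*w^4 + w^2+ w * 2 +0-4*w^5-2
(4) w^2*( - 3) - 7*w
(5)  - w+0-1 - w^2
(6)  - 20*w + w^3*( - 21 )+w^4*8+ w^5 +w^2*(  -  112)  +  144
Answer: 1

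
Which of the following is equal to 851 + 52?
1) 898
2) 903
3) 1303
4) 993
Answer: 2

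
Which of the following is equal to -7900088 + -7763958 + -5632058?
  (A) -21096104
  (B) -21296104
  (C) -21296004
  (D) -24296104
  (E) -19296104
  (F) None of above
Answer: B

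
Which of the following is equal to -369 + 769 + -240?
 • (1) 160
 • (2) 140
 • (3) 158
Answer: 1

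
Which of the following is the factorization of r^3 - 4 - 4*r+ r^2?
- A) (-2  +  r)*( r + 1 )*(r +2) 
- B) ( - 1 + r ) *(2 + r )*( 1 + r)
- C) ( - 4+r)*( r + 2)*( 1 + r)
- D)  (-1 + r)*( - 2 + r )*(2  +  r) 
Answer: A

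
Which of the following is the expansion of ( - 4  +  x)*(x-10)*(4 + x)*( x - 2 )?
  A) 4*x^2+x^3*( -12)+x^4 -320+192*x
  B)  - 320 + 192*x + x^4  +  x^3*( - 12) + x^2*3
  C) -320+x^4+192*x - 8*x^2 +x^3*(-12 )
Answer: A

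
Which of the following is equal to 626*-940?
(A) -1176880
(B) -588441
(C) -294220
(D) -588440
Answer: D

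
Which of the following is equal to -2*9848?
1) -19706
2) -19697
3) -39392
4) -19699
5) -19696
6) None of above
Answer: 5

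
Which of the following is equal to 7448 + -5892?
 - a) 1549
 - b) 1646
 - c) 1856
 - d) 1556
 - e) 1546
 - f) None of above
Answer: d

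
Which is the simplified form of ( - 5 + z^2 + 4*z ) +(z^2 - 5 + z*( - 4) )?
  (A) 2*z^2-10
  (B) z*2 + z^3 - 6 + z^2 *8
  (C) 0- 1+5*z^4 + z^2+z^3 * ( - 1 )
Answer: A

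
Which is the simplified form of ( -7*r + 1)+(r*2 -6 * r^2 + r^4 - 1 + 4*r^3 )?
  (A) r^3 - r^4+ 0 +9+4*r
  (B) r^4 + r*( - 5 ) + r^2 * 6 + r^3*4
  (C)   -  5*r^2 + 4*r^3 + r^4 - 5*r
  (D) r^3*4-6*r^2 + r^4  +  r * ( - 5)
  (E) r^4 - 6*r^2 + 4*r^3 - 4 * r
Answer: D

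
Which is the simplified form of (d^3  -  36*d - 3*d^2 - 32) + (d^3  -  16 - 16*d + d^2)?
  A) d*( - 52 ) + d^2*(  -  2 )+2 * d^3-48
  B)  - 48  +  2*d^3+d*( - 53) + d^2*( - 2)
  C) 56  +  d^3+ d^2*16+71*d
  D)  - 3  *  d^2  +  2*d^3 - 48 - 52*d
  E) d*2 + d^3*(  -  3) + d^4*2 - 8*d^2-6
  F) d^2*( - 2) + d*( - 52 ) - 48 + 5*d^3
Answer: A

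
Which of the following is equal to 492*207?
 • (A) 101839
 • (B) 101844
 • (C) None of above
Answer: B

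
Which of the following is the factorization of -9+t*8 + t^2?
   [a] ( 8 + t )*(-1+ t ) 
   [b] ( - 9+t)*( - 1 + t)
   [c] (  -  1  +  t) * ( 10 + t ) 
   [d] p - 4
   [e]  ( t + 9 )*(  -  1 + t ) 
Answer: e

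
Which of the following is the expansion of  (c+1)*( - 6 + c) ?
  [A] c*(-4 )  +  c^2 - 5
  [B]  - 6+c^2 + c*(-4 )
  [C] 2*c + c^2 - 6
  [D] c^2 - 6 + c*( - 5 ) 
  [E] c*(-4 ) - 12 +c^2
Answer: D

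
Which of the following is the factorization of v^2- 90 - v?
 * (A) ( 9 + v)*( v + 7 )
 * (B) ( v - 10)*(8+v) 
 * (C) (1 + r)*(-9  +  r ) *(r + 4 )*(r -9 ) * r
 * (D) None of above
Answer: D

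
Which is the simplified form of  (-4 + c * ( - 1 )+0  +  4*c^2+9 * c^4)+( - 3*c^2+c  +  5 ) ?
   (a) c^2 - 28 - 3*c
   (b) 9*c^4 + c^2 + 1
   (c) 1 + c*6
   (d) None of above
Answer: b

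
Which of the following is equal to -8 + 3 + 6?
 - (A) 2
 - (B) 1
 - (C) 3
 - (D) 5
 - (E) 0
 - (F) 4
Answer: B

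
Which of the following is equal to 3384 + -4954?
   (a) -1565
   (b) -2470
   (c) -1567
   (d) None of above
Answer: d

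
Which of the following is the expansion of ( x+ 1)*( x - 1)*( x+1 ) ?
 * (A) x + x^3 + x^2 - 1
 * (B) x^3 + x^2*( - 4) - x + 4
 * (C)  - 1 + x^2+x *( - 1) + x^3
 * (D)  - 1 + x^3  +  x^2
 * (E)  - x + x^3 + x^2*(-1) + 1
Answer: C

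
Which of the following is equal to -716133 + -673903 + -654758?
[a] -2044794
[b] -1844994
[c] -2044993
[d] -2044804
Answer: a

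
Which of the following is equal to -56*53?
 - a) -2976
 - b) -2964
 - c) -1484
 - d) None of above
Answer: d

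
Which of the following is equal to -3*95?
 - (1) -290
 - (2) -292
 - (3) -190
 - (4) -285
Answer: 4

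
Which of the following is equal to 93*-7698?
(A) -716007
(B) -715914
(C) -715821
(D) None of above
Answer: B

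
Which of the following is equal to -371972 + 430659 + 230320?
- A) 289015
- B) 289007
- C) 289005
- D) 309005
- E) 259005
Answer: B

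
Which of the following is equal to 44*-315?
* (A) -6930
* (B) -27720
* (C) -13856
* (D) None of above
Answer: D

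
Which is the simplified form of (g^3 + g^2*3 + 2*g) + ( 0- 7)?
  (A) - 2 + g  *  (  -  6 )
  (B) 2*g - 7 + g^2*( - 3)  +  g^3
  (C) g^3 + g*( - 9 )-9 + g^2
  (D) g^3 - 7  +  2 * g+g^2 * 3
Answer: D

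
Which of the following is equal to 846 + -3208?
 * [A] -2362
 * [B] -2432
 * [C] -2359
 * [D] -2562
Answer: A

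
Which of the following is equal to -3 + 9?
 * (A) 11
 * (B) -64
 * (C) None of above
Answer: C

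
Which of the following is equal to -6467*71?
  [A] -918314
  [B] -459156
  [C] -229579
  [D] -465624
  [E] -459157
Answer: E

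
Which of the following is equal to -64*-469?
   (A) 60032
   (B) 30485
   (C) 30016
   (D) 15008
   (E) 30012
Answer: C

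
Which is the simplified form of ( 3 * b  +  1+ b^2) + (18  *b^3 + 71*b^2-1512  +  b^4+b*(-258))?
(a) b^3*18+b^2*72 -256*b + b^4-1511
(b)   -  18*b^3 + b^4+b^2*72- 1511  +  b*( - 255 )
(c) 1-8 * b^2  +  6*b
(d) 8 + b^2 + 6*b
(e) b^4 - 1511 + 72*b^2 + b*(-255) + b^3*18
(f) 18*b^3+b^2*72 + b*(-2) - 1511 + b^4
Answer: e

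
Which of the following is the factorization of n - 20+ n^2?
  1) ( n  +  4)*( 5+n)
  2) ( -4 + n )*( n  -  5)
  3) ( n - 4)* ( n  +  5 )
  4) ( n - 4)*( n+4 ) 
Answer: 3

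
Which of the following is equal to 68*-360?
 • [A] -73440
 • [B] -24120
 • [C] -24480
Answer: C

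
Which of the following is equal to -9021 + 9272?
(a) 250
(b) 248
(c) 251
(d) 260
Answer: c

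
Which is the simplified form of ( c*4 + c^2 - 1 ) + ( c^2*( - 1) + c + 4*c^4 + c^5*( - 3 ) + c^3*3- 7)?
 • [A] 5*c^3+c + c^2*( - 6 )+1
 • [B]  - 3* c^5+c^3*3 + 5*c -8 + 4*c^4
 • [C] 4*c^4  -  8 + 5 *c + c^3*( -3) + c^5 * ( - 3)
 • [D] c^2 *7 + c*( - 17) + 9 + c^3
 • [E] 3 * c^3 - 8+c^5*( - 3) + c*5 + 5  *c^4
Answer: B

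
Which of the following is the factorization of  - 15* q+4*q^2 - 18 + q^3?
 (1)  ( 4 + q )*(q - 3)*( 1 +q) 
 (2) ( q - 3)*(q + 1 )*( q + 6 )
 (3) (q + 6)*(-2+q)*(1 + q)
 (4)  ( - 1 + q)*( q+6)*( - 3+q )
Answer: 2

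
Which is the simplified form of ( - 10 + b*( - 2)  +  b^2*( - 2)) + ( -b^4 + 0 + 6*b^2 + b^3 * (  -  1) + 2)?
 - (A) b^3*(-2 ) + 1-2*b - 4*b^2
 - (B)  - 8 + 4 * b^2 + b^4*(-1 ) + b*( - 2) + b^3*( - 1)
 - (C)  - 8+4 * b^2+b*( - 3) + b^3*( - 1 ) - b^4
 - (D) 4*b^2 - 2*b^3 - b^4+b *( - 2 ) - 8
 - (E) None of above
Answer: B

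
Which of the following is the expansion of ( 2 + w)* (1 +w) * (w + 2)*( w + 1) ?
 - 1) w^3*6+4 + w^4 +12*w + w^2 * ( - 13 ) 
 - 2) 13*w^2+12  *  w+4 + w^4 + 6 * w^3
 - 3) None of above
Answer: 2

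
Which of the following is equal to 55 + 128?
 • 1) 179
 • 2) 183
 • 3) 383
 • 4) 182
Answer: 2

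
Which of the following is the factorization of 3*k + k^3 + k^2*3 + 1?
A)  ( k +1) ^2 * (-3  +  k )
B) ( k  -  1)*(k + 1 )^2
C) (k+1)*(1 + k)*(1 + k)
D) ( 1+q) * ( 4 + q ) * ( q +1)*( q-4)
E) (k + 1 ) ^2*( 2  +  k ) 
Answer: C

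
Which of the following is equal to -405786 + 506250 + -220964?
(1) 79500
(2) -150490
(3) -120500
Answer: 3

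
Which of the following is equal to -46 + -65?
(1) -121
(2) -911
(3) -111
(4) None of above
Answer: 3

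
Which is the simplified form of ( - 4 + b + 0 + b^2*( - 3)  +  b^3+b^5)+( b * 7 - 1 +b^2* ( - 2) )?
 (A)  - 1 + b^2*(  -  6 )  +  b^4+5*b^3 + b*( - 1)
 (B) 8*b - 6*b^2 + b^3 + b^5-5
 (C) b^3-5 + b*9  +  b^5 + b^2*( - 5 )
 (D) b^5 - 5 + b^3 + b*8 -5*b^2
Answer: D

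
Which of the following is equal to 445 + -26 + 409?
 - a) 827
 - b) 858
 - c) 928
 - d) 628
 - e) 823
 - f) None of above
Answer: f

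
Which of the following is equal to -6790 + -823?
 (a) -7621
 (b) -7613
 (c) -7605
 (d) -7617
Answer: b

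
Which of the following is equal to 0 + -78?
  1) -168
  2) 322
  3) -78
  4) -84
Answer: 3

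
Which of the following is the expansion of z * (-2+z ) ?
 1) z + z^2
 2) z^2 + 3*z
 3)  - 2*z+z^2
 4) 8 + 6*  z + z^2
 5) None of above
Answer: 3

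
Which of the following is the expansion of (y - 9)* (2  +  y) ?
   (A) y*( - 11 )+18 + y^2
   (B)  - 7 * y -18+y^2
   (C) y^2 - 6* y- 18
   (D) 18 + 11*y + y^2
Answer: B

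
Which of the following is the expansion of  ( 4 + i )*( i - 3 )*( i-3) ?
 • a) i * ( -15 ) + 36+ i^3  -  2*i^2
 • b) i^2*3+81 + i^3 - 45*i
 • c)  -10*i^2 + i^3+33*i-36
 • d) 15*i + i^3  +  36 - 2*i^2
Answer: a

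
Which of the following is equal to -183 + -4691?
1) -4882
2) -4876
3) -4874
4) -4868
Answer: 3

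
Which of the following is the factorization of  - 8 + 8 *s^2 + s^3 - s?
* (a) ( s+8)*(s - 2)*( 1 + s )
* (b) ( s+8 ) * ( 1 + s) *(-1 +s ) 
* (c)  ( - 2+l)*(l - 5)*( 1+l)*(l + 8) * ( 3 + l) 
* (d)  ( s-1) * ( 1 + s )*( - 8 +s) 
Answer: b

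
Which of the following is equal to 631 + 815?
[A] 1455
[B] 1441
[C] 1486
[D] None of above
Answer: D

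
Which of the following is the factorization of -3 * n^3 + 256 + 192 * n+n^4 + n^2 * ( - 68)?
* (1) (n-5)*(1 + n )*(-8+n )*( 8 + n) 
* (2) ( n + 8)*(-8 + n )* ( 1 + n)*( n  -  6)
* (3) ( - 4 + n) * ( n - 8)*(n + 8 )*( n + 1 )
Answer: 3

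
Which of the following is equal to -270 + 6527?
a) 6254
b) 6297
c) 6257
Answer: c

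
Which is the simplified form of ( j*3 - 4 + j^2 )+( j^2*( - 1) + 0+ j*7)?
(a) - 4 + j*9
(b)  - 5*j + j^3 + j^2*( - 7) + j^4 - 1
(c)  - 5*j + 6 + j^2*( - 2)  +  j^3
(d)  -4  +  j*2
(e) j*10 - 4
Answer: e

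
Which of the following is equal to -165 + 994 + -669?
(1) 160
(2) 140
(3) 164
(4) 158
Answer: 1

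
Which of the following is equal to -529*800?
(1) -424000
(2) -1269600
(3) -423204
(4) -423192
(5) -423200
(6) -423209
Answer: 5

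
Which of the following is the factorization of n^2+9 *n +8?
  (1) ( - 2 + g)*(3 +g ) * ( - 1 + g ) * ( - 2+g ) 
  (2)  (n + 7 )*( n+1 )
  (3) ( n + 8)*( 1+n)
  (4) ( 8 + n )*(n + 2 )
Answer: 3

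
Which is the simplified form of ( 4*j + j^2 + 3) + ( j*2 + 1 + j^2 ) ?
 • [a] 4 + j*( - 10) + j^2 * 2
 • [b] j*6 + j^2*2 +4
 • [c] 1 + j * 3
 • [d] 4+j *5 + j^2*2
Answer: b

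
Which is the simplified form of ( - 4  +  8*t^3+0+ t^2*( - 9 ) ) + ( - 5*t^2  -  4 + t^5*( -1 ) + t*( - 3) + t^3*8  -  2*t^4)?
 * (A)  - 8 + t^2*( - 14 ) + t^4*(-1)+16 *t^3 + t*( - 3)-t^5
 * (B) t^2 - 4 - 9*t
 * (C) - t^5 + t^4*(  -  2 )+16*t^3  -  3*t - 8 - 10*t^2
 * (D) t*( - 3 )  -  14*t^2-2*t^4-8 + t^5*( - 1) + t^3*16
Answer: D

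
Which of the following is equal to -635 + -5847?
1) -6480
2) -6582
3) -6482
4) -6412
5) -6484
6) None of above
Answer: 3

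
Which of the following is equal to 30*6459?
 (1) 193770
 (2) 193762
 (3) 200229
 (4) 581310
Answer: 1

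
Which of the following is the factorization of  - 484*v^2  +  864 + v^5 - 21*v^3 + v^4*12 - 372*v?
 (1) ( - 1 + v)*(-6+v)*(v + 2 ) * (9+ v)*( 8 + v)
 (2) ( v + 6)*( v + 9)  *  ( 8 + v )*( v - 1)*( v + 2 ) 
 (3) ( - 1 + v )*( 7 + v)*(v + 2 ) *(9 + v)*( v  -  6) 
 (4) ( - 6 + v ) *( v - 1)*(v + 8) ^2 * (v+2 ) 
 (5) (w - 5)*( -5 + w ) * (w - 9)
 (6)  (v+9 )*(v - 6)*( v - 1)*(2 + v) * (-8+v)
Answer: 1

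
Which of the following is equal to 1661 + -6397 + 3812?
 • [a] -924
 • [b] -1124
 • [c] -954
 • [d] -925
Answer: a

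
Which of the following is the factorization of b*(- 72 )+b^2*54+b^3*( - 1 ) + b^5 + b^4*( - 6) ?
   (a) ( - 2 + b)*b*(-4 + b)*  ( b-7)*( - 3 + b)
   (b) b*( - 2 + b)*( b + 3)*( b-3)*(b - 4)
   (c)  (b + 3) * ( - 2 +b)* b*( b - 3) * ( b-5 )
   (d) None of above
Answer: b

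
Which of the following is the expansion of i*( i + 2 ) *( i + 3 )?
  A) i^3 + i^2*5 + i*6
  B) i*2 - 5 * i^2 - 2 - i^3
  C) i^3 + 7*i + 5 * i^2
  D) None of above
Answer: A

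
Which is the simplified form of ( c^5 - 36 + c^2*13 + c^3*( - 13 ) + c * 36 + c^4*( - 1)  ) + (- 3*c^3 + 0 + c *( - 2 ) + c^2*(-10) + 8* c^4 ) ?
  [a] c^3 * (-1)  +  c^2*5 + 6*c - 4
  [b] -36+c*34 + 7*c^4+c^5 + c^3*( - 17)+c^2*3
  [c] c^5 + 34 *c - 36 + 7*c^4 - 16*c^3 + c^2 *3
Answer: c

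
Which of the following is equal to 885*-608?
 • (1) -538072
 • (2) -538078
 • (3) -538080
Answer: 3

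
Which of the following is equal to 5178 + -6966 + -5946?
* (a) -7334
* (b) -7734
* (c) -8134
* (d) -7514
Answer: b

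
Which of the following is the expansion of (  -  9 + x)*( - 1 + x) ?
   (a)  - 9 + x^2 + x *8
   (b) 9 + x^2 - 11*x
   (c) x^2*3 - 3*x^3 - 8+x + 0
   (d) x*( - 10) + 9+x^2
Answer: d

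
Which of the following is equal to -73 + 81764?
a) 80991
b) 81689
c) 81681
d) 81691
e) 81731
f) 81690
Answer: d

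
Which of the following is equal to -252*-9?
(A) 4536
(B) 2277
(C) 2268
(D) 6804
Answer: C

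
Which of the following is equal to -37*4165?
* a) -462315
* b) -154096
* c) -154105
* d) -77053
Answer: c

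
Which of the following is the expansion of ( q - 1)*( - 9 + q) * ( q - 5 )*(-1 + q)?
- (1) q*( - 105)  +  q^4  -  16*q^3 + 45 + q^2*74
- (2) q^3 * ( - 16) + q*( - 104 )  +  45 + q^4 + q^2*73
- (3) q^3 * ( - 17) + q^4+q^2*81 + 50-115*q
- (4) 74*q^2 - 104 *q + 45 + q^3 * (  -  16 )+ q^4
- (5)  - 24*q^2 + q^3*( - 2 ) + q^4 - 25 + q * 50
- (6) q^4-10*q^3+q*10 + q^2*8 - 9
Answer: 4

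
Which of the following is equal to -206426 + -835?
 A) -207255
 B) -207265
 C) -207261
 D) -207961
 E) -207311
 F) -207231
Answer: C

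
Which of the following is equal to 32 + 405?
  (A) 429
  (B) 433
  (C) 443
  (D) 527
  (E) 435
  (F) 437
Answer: F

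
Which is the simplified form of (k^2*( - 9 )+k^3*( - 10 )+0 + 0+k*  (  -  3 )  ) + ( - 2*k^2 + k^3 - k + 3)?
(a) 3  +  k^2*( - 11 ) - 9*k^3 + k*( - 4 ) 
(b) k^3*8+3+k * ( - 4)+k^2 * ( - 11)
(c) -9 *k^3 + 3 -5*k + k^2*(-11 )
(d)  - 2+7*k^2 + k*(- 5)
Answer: a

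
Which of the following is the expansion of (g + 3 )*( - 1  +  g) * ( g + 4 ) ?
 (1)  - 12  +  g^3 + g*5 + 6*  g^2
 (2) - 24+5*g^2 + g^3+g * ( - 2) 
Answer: 1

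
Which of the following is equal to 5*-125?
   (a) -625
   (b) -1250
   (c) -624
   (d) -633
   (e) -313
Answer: a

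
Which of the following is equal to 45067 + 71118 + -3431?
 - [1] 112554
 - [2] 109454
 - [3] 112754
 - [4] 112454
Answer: 3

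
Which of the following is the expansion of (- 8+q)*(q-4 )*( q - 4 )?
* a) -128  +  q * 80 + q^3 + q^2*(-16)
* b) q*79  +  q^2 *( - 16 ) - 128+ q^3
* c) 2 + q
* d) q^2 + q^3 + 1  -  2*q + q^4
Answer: a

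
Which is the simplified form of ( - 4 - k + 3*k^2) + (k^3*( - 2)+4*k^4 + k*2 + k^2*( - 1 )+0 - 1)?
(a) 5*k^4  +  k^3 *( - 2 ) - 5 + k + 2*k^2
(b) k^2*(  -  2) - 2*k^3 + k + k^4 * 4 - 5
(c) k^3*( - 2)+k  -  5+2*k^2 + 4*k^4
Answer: c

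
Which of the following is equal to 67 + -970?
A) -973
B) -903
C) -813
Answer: B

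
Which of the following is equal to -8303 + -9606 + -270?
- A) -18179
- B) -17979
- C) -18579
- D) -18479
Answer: A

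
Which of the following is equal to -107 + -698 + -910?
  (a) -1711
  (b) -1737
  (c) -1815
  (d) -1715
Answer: d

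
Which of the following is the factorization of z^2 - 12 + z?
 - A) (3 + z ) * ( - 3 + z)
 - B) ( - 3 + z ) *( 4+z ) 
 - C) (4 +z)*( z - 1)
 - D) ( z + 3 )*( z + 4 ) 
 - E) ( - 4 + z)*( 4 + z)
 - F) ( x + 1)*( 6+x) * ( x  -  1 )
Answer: B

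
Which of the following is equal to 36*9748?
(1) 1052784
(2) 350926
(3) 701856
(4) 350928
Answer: 4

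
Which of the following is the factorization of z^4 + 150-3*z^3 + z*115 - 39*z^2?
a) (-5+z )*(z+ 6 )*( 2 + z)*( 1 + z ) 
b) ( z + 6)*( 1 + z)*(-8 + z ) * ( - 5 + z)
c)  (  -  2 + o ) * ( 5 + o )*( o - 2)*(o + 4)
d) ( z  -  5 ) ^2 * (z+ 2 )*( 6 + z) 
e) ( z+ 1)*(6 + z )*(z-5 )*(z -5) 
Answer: e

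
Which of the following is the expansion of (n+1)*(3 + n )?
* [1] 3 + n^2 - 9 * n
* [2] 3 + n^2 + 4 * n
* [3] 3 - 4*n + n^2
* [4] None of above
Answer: 2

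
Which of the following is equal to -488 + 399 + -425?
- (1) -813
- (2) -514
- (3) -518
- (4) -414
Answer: 2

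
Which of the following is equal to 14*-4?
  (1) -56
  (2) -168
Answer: 1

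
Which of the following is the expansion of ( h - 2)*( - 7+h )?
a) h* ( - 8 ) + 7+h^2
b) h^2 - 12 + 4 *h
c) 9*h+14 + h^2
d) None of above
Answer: d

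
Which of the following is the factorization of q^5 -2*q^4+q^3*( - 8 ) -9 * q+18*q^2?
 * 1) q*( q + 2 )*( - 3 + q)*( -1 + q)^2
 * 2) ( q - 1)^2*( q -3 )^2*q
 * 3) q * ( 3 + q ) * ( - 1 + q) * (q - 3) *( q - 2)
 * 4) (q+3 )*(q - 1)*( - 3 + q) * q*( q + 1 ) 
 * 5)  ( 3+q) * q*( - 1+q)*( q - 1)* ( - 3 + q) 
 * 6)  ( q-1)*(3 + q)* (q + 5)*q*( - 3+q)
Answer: 5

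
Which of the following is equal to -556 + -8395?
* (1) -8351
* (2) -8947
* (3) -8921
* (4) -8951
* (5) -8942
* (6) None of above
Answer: 4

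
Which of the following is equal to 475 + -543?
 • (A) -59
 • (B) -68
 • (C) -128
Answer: B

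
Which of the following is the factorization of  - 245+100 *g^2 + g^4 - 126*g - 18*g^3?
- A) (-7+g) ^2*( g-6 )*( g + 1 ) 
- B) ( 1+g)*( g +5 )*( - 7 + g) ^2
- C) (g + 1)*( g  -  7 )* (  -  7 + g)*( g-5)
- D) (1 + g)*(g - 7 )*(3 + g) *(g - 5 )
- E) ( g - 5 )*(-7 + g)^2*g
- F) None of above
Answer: C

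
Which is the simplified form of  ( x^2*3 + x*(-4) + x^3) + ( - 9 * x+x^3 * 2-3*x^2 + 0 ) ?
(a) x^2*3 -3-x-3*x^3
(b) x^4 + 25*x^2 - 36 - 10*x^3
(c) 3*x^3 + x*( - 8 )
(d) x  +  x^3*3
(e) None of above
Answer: e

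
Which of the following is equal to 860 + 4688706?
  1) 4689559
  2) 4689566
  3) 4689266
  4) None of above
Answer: 2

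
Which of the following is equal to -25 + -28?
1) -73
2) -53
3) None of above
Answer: 2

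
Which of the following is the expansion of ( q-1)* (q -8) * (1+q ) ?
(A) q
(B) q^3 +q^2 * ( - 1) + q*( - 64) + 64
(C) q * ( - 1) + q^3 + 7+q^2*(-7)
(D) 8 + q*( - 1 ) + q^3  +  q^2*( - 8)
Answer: D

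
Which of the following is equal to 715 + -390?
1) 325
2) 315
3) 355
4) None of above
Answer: 1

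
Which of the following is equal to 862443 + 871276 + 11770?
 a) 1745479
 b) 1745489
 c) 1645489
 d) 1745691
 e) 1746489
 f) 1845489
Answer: b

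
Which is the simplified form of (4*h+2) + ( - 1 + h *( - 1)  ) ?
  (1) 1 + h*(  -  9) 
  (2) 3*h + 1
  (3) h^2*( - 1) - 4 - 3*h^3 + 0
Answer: 2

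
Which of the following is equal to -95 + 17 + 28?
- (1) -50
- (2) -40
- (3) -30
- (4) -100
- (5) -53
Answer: 1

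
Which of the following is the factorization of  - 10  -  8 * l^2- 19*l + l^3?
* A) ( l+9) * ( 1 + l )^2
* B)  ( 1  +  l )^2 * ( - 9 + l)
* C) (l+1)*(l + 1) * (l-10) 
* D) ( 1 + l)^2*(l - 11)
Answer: C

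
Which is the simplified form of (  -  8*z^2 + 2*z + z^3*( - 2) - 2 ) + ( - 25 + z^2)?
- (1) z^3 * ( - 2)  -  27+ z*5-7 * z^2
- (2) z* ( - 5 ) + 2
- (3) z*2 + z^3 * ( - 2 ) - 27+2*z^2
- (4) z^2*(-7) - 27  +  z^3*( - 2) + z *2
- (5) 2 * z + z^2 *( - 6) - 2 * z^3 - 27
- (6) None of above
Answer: 4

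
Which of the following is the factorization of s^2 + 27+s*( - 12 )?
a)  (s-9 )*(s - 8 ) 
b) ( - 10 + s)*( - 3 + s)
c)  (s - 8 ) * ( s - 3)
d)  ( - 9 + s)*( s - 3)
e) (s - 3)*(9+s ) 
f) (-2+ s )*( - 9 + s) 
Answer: d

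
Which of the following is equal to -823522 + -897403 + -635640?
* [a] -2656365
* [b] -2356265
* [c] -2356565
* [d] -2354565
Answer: c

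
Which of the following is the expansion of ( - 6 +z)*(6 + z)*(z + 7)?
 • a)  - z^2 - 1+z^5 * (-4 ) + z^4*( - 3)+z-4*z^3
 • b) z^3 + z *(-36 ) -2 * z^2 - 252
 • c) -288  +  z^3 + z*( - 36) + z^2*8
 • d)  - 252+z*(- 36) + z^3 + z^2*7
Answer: d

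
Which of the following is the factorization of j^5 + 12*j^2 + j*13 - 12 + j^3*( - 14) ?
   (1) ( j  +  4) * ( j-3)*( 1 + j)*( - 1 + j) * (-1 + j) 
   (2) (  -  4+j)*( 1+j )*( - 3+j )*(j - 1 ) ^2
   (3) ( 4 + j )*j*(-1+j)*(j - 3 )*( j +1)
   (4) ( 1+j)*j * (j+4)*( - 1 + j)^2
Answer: 1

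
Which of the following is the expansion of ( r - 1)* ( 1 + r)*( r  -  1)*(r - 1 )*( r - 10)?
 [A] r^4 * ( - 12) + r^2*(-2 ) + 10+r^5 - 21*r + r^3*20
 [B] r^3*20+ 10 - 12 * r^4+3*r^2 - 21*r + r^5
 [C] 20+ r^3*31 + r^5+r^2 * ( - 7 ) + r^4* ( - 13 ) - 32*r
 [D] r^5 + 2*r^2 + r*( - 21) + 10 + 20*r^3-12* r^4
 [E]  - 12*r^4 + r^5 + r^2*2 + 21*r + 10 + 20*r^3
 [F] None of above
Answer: D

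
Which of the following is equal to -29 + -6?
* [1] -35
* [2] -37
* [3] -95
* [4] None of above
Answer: 1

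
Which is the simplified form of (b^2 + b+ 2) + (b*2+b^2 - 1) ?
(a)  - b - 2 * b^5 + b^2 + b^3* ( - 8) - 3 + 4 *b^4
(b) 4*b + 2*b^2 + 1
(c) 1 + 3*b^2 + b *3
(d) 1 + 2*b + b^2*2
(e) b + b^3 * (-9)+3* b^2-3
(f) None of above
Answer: f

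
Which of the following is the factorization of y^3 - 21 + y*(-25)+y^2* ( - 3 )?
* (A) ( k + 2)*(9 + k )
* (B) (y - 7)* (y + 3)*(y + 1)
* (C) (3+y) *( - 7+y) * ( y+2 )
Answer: B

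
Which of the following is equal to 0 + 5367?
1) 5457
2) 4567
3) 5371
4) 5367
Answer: 4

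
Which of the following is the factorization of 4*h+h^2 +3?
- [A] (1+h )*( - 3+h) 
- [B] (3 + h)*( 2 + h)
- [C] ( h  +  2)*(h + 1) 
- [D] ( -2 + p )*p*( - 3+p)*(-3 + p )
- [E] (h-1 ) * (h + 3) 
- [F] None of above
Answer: F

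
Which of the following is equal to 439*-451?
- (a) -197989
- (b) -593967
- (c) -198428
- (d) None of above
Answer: a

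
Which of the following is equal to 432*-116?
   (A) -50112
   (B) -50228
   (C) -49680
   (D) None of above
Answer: A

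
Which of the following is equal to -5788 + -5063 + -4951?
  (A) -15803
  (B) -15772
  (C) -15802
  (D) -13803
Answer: C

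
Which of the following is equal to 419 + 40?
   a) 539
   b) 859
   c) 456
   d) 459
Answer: d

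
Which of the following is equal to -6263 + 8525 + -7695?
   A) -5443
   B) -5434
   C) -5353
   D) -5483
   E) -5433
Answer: E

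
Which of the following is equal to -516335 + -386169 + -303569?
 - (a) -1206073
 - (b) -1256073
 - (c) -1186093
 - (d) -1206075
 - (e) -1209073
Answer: a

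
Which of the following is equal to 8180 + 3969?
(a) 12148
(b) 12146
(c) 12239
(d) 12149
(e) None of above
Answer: d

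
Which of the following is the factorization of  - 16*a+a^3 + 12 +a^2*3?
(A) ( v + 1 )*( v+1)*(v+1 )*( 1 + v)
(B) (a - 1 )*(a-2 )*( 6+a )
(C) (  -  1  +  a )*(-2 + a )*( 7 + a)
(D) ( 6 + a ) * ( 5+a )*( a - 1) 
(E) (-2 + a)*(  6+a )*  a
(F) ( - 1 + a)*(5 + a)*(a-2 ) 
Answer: B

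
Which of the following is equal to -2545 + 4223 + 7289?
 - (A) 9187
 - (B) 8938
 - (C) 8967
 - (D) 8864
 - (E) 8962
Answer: C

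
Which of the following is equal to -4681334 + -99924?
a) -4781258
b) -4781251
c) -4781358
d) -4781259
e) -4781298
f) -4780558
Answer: a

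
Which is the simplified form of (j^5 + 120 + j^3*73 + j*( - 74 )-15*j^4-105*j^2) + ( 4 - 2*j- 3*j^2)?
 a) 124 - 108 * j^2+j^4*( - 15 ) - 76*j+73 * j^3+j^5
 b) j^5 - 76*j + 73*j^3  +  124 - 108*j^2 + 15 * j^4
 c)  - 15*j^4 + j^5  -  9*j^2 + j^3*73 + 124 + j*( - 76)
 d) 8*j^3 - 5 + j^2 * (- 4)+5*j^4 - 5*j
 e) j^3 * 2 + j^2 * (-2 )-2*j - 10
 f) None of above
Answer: a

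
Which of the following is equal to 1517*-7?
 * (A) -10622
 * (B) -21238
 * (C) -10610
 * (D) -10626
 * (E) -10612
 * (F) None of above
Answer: F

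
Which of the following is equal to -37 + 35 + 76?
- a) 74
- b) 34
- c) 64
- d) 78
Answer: a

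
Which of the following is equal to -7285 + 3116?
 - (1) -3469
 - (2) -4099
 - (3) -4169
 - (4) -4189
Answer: 3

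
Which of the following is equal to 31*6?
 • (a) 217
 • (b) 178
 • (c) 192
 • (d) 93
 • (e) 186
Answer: e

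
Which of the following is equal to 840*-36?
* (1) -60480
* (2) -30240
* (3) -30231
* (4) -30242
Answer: 2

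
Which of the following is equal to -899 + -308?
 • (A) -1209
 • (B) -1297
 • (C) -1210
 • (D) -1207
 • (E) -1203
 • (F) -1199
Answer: D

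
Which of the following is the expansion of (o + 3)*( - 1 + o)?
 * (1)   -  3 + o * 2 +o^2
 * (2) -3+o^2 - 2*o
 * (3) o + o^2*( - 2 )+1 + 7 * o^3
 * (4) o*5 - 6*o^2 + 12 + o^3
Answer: 1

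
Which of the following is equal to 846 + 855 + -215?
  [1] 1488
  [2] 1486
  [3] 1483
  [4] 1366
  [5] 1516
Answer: 2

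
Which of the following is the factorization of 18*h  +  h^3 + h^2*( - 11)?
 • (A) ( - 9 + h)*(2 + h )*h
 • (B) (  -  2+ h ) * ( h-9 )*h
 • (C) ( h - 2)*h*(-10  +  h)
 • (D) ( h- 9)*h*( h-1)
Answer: B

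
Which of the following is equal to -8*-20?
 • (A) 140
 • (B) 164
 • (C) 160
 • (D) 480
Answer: C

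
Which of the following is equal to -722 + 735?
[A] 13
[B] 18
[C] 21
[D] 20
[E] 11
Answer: A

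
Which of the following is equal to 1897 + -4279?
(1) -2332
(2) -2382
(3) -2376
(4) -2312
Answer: 2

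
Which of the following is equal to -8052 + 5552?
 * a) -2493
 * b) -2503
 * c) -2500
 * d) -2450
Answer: c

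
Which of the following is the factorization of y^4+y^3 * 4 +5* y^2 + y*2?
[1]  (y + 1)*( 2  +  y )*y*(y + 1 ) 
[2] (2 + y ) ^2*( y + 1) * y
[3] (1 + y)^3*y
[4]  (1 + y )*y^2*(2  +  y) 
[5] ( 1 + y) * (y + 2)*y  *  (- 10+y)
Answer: 1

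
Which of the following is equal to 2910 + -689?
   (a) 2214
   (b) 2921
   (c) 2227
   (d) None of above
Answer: d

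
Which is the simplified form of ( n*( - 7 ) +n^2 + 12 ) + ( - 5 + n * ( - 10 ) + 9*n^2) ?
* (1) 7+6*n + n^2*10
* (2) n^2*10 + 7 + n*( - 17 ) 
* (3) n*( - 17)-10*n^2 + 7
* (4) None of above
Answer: 2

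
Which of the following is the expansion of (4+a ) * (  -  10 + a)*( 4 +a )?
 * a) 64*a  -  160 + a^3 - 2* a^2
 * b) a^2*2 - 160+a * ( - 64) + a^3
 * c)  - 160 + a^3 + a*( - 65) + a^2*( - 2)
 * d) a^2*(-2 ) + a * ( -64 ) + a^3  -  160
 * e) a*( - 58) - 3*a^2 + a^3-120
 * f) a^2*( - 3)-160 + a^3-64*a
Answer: d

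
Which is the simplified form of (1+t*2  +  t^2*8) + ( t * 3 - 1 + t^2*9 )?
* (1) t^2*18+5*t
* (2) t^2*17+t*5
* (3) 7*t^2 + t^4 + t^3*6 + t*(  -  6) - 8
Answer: 2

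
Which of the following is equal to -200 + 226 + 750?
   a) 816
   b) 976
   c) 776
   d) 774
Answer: c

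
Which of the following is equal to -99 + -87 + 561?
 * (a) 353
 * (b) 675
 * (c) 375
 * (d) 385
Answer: c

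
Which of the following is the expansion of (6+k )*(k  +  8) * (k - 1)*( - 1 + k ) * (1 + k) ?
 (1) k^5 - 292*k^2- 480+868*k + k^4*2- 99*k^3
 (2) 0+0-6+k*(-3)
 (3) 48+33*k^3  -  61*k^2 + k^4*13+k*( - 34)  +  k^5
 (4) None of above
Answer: 3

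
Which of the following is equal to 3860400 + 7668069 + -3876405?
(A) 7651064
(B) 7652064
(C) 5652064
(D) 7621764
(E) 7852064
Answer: B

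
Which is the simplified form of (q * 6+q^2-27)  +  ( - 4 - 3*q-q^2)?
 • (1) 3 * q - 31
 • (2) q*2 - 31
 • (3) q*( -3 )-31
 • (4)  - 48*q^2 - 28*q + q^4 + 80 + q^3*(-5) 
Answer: 1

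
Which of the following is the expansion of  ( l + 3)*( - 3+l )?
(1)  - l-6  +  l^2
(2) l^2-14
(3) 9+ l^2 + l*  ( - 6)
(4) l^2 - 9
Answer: 4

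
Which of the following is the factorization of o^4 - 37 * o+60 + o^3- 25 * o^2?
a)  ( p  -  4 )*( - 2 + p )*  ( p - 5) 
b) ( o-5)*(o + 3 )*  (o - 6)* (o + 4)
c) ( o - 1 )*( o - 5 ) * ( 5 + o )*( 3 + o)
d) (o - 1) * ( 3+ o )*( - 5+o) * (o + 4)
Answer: d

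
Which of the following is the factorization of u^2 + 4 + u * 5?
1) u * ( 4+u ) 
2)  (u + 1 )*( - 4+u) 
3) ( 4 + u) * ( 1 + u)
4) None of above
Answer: 3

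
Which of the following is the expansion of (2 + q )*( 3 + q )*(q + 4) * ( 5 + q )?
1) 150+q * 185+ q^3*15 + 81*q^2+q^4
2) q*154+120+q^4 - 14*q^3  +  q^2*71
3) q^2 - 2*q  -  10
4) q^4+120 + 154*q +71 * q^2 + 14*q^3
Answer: 4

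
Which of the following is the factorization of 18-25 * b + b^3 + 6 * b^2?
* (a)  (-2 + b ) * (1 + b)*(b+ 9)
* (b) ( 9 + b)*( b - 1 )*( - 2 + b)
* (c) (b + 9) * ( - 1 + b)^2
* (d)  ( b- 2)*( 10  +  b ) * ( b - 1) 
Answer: b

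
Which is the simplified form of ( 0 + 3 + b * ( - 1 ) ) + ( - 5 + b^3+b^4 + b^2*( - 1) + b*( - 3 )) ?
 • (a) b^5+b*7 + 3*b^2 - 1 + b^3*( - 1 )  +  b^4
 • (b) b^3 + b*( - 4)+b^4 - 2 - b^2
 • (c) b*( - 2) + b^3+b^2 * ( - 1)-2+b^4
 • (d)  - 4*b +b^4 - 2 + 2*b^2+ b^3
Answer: b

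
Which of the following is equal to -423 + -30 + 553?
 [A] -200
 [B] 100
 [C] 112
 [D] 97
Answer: B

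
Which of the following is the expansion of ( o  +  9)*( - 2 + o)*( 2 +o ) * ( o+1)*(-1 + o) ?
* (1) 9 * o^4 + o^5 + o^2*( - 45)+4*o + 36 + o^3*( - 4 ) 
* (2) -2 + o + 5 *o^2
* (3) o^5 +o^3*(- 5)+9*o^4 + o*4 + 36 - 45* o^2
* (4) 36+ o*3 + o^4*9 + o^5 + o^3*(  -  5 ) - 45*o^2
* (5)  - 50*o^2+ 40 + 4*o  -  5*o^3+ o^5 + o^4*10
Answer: 3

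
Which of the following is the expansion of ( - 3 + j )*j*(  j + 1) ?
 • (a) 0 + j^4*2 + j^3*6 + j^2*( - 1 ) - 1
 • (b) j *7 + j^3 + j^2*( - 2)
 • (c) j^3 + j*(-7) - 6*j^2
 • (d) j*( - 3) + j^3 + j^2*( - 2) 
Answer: d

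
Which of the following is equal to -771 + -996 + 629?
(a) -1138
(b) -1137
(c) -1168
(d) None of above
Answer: a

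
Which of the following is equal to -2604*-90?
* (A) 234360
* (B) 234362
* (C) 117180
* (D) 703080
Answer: A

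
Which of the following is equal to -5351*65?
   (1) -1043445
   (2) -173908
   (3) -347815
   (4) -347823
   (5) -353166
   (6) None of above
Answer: 3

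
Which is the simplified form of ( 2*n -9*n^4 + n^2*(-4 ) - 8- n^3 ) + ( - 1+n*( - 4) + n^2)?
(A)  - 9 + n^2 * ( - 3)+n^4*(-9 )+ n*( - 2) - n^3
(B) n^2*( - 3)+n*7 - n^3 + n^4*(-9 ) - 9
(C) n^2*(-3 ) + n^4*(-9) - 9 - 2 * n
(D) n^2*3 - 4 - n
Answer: A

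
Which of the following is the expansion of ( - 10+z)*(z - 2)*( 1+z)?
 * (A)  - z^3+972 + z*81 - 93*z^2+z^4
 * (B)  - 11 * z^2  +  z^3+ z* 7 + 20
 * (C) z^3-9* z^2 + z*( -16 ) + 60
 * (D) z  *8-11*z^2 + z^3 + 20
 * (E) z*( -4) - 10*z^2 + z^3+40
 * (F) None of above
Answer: D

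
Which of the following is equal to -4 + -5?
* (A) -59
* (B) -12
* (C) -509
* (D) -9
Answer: D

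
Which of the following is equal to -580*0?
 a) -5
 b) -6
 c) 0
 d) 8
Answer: c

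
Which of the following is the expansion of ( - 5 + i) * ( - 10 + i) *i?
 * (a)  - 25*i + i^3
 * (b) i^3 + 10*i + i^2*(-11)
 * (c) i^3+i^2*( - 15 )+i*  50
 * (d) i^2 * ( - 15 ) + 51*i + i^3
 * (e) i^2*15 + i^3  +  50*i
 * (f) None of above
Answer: c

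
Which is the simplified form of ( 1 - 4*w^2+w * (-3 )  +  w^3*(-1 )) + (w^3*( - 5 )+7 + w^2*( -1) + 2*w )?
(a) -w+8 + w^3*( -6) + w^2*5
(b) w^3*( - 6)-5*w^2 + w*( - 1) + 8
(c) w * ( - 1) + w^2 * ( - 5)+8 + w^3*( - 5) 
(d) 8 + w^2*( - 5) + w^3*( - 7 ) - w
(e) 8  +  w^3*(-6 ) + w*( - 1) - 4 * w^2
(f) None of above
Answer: b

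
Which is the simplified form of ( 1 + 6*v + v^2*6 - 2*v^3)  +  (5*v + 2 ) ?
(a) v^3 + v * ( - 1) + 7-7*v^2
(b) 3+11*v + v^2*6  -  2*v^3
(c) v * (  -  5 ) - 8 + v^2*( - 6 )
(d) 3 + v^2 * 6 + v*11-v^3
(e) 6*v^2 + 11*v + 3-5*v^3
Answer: b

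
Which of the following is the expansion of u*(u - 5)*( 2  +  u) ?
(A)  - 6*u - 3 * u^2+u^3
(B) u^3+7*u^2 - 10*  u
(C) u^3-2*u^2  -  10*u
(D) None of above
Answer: D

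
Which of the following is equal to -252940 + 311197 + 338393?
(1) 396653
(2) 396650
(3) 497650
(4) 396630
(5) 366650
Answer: 2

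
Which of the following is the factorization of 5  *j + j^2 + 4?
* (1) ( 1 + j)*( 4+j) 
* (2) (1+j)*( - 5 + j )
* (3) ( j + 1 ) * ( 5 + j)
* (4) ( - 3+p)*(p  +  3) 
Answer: 1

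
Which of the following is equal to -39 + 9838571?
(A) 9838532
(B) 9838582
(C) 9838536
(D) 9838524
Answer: A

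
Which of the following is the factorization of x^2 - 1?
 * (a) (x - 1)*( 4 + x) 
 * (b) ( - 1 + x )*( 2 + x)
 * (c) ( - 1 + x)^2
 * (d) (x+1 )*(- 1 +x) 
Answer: d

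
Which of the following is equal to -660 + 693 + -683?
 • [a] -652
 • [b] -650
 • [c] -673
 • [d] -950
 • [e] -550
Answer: b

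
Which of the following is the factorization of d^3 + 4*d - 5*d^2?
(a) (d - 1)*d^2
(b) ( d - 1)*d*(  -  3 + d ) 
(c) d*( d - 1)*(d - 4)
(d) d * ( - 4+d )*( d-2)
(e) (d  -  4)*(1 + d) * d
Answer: c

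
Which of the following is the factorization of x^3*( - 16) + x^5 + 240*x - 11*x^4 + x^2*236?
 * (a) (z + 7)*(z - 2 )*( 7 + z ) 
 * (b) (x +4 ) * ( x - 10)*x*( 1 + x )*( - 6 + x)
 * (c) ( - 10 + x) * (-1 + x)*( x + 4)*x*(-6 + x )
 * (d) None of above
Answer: b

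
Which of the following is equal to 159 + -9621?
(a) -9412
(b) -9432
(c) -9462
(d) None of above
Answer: c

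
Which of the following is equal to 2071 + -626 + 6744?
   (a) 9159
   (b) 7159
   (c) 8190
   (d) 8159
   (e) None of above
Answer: e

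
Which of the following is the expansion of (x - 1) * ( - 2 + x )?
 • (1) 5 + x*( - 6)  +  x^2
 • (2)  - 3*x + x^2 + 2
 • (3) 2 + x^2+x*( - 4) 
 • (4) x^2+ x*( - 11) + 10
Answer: 2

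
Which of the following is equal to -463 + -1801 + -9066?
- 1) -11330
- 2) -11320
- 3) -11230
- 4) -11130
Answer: 1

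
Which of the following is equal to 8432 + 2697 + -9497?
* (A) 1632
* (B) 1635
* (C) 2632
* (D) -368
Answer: A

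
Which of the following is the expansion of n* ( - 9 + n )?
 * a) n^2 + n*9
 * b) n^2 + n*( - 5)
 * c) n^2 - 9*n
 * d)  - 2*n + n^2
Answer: c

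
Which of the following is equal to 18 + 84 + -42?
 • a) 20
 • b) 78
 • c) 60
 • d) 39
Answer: c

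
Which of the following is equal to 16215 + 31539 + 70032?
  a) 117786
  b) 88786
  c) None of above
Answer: a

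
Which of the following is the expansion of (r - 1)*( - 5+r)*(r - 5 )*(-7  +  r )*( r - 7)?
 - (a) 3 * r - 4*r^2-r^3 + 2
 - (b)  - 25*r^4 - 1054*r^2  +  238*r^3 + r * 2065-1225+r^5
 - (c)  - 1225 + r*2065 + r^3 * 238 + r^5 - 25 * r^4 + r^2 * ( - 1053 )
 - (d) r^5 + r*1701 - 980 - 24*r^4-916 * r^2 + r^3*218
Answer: b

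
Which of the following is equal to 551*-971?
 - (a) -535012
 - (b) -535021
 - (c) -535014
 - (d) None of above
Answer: b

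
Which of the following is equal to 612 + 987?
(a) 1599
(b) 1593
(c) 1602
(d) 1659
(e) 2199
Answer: a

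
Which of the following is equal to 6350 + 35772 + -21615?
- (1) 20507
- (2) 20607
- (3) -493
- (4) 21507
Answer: 1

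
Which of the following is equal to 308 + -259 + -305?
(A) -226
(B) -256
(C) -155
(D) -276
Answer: B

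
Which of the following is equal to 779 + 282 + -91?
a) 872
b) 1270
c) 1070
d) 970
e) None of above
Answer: d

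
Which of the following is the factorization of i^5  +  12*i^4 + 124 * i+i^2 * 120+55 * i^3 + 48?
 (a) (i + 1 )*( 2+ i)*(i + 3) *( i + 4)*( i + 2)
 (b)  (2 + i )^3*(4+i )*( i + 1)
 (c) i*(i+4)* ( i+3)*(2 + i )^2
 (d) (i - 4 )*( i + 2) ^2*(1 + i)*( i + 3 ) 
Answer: a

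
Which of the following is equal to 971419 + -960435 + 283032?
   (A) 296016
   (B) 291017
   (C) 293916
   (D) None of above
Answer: D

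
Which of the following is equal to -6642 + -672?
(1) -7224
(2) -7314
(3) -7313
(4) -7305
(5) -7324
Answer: 2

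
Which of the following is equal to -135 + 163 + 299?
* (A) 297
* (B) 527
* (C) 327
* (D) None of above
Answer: C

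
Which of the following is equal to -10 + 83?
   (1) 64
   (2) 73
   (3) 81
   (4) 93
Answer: 2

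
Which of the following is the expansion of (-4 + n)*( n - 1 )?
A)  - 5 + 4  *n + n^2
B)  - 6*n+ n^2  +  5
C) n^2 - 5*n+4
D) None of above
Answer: C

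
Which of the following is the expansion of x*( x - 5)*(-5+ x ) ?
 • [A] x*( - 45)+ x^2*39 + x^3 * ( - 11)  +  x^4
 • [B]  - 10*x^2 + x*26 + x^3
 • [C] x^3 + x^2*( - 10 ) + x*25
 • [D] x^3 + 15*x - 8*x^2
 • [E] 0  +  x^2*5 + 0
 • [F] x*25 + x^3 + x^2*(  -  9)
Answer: C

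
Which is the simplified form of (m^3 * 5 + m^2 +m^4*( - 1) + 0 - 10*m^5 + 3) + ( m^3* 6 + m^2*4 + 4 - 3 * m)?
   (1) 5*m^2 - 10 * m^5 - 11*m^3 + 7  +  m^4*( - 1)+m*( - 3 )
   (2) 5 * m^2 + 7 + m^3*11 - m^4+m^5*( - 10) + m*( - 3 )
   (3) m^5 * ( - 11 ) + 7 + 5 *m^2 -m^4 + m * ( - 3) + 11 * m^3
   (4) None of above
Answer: 2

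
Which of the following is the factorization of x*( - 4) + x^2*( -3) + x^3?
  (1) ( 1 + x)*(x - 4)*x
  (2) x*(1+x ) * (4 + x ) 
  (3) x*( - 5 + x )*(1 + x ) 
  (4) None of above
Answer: 1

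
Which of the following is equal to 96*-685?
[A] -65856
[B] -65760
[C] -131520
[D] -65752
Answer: B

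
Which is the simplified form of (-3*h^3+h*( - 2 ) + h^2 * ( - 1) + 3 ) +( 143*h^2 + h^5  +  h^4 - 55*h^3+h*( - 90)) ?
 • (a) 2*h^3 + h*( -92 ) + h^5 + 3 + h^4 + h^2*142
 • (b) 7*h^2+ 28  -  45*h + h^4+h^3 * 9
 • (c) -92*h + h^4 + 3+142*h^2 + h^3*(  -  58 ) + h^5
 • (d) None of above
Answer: c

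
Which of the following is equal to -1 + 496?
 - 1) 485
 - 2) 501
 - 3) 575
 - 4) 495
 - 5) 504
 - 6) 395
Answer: 4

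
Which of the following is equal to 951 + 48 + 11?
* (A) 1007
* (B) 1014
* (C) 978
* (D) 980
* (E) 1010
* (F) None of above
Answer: E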